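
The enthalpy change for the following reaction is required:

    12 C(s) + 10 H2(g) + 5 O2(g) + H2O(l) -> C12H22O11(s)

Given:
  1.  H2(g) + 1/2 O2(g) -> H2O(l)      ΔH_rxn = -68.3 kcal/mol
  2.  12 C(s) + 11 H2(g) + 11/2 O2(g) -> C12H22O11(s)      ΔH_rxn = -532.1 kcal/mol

ΔH_rxn = -463.8 kcal/mol

eq. 1 reversed (H2O(l) must end up as a reactant): +68.3 kcal/mol
eq. 2 as written (C12H22O11(s) already on the product side): -532.1 kcal/mol
Combining the equations, ΔH_rxn = (-1)·(-68.3) + (1)·(-532.1) = -463.8 kcal/mol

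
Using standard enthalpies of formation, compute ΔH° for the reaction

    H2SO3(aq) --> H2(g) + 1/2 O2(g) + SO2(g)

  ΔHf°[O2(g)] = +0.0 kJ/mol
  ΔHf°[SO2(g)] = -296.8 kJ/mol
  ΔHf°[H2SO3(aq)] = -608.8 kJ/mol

ΔH° = 312.0 kJ/mol

ΔH°rxn = Σ nΔHf°(products) − Σ nΔHf°(reactants).
Products: 1·(+0.0) + 1/2·(+0.0) + 1·(-296.8) = -296.8
Reactants: 1·(-608.8) = -608.8
ΔH° = (-296.8) − (-608.8) = 312.0 kJ/mol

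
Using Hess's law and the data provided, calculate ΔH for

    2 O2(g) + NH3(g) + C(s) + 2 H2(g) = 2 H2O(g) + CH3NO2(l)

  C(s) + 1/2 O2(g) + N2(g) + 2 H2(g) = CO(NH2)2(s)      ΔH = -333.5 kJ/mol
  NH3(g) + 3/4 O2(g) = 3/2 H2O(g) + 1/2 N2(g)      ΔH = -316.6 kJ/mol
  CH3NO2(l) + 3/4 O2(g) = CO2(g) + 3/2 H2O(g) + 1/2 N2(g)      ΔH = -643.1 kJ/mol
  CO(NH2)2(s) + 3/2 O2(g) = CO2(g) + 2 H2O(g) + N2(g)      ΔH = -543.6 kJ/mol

ΔH = -550.6 kJ/mol

equation 1 as written (C(s) already on the reactant side): -333.5 kJ/mol
equation 2 as written (NH3(g) already on the reactant side): -316.6 kJ/mol
equation 3 reversed (reverse to put CH3NO2(l) on the product side): +643.1 kJ/mol
equation 4 as written: -543.6 kJ/mol
ΔH = (1)·(-333.5) + (1)·(-316.6) + (-1)·(-643.1) + (1)·(-543.6) = -550.6 kJ/mol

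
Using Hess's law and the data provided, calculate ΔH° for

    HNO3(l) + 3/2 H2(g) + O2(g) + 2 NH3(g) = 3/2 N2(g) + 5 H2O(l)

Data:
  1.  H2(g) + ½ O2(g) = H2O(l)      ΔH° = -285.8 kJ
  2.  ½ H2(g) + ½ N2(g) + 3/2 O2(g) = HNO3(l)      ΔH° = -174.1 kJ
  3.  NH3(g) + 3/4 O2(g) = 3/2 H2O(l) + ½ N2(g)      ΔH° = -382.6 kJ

ΔH° = -1162.7 kJ

eq. 1 × 2: (2)·(-285.8) = -571.6 kJ
eq. 2 reversed: +174.1 kJ
eq. 3 × 2: (2)·(-382.6) = -765.2 kJ
By Hess's law, ΔH° = (2)·(-285.8) + (-1)·(-174.1) + (2)·(-382.6) = -1162.7 kJ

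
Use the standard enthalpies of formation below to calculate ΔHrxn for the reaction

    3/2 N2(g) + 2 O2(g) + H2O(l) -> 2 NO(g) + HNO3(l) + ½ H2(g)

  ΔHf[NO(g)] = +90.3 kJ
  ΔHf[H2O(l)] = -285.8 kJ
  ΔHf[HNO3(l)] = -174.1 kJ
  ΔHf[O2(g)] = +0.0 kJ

ΔHrxn = 292.3 kJ

Products: 2·(+90.3) + 1·(-174.1) + 1/2·(+0.0) = +6.5
Reactants: 3/2·(+0.0) + 2·(+0.0) + 1·(-285.8) = -285.8
ΔHrxn = (+6.5) − (-285.8) = 292.3 kJ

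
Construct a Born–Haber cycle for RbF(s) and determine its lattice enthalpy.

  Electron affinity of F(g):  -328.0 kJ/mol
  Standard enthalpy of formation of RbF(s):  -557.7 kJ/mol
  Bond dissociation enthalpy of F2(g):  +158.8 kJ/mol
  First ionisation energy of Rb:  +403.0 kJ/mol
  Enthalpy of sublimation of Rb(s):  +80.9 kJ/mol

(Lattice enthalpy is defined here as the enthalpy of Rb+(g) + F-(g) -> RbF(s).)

U = -793.0 kJ/mol

ΔHf° = 1·ΔHsub + 1·(ΣIE) + 1/2·D(F2) + 1·EA + U
-557.7 = 1·(+80.9) + 1·(+403.0) + 1/2·(+158.8) + 1·(-328.0) + U
U = -557.7 − (+235.3) = -793.0 kJ/mol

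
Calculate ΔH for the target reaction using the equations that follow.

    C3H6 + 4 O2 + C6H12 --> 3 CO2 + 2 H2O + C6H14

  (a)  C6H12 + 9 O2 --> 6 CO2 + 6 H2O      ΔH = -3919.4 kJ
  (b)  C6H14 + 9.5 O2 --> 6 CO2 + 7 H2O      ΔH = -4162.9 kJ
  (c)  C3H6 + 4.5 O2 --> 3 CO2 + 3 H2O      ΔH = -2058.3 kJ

ΔH = -1814.8 kJ

(a) as written: -3919.4 kJ
(b) reversed: +4162.9 kJ
(c) as written: -2058.3 kJ
ΔH = (1)·(-3919.4) + (-1)·(-4162.9) + (1)·(-2058.3) = -1814.8 kJ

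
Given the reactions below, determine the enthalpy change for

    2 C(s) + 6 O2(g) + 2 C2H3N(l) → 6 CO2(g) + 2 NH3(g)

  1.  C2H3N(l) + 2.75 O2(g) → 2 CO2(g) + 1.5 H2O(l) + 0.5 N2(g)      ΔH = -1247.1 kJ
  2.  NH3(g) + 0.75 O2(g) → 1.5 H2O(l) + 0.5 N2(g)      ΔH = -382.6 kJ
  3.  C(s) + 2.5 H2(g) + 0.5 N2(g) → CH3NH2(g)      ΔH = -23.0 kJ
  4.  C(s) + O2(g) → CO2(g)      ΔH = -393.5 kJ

ΔH = -2516.0 kJ

eq. 1 × 2 (scale by 2 for the 2 C2H3N(l)): (2)·(-1247.1) = -2494.2 kJ
eq. 2 reversed and × 2 (NH3(g) must end up as a product; ×2 to match 2 NH3(g) in the target): (-2)·(-382.6) = +765.2 kJ
eq. 3: not needed (H2(g) appears nowhere else).
eq. 4 × 2: (2)·(-393.5) = -787.0 kJ
ΔH = (2)·(-1247.1) + (-2)·(-382.6) + (2)·(-393.5) = -2516.0 kJ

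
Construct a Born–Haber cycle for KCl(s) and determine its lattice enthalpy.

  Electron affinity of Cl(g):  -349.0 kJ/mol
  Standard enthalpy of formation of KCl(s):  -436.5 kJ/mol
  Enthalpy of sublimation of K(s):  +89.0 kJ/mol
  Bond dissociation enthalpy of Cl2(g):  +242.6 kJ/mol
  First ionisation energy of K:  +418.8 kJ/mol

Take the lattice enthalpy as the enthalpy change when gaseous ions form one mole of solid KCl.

ΔHf° = 1·ΔHsub + 1·(ΣIE) + 1/2·D(Cl2) + 1·EA + U
-436.5 = 1·(+89.0) + 1·(+418.8) + 1/2·(+242.6) + 1·(-349.0) + U
U = -436.5 − (+280.1) = -716.6 kJ/mol

U = -716.6 kJ/mol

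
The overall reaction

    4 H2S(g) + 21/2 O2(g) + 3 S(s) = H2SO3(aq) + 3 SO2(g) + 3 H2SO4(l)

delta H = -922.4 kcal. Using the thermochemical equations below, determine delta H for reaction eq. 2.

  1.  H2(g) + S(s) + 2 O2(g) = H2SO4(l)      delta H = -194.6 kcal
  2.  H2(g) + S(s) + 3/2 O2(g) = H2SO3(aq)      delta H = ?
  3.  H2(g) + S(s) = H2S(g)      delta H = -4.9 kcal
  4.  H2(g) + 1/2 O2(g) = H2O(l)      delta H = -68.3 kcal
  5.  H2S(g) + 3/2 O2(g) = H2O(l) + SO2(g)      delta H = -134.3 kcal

eq. 1 × 3: (3)·(-194.6) = -583.8 kcal
eq. 2 as written: contributes x
eq. 3 reversed: +4.9 kcal
eq. 4 reversed and × 3: (-3)·(-68.3) = +204.9 kcal
eq. 5 × 3: (3)·(-134.3) = -402.9 kcal
-922.4 = (-583.8) + (+4.9) + (+204.9) + (-402.9) + x
x = (-922.4 − (-776.9)) / (1) = -145.5 kcal

delta H = -145.5 kcal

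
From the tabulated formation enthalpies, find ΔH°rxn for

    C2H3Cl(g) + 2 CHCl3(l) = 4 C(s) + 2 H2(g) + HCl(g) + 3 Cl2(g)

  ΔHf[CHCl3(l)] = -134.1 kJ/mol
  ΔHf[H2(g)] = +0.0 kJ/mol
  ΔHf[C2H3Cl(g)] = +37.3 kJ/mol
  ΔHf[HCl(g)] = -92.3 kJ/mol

ΔH°rxn = 138.6 kJ/mol

Products: 4·(+0.0) + 2·(+0.0) + 1·(-92.3) + 3·(+0.0) = -92.3
Reactants: 1·(+37.3) + 2·(-134.1) = -230.9
ΔH°rxn = (-92.3) − (-230.9) = 138.6 kJ/mol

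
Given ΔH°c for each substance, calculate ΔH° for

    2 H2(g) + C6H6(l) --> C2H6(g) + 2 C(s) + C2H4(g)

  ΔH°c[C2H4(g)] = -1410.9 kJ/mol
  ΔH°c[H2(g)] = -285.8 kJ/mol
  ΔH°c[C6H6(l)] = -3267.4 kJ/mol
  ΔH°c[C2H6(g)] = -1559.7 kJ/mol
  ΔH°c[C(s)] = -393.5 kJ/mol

Using ΔH = Σ nΔHc°(reactants) − Σ nΔHc°(products):
= [2·(-285.8) + 1·(-3267.4)] − [1·(-1559.7) + 2·(-393.5) + 1·(-1410.9)]
= -81.4 kJ/mol

ΔH° = -81.4 kJ/mol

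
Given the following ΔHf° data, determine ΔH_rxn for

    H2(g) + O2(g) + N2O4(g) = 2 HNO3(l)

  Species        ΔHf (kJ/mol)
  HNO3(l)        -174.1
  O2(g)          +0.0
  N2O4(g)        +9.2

ΔH_rxn = -357.4 kJ/mol

Products: 2·(-174.1) = -348.2
Reactants: 1·(+0.0) + 1·(+0.0) + 1·(+9.2) = +9.2
ΔH_rxn = (-348.2) − (+9.2) = -357.4 kJ/mol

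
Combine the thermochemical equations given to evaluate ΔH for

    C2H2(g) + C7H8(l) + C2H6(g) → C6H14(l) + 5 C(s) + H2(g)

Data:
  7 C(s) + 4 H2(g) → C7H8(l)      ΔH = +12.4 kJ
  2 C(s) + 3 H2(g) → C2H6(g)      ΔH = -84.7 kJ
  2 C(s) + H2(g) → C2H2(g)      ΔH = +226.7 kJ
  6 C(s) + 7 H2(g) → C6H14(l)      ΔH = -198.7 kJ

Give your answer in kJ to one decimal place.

ΔH = -353.1 kJ

equation 1 reversed (reverse to put C7H8(l) on the reactant side): -12.4 kJ
equation 2 reversed (reverse to put C2H6(g) on the reactant side): +84.7 kJ
equation 3 reversed (reverse to put C2H2(g) on the reactant side): -226.7 kJ
equation 4 as written (C6H14(l) already on the product side): -198.7 kJ
ΔH = (-12.4) + (+84.7) + (-226.7) + (-198.7) = -353.1 kJ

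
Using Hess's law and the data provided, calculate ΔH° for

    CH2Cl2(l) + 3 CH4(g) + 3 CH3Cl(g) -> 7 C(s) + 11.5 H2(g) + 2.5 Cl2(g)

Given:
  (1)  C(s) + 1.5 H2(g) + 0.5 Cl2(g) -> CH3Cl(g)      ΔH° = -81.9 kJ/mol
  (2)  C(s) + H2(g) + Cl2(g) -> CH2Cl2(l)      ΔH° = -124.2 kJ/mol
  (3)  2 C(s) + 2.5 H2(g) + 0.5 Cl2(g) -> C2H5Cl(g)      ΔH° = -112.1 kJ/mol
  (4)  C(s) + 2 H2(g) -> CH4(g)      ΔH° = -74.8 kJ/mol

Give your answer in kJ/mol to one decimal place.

ΔH° = 594.3 kJ/mol

(1) reversed and × 3: (-3)·(-81.9) = +245.7 kJ/mol
(2) reversed: +124.2 kJ/mol
(3): not needed.
(4) reversed and × 3: (-3)·(-74.8) = +224.4 kJ/mol
Since enthalpy is a state function, ΔH° = (+245.7) + (+124.2) + (+224.4) = 594.3 kJ/mol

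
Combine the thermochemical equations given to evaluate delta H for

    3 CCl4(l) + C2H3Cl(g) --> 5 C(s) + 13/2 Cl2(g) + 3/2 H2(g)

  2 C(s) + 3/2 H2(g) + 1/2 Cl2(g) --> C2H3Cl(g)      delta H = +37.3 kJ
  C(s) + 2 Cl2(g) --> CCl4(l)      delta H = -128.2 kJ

equation 1 reversed (C2H3Cl(g) must end up as a reactant): -37.3 kJ
equation 2 reversed and × 3 (reverse to put CCl4(l) on the reactant side; ×3 to match 3 CCl4(l) in the target): (-3)·(-128.2) = +384.6 kJ
Summing the manipulated equations, delta H = (-1)·(+37.3) + (-3)·(-128.2) = 347.3 kJ

delta H = 347.3 kJ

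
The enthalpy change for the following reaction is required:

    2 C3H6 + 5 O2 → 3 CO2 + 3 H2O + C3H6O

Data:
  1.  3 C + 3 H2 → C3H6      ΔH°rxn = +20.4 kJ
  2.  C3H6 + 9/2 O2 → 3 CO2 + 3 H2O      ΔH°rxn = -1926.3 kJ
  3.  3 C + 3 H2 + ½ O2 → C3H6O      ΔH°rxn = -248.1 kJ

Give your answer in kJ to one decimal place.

ΔH°rxn = -2194.8 kJ

eq. 1 reversed: -20.4 kJ
eq. 2 as written: -1926.3 kJ
eq. 3 as written: -248.1 kJ
Since enthalpy is a state function, ΔH°rxn = (-1)·(+20.4) + (1)·(-1926.3) + (1)·(-248.1) = -2194.8 kJ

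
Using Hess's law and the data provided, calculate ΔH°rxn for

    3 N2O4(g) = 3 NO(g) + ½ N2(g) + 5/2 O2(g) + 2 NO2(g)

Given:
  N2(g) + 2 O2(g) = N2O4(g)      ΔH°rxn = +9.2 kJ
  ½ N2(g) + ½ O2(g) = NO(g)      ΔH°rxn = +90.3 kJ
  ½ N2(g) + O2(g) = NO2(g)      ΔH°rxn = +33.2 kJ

equation 1 reversed and × 3 (reverse to put N2O4(g) on the reactant side; scale by 3 for the 3 N2O4(g)): (-3)·(+9.2) = -27.6 kJ
equation 2 × 3 (scale by 3 for the 3 NO(g)): (3)·(+90.3) = +270.9 kJ
equation 3 × 2 (scale by 2 for the 2 NO2(g)): (2)·(+33.2) = +66.4 kJ
ΔH°rxn = (-3)·(+9.2) + (3)·(+90.3) + (2)·(+33.2) = 309.7 kJ

ΔH°rxn = 309.7 kJ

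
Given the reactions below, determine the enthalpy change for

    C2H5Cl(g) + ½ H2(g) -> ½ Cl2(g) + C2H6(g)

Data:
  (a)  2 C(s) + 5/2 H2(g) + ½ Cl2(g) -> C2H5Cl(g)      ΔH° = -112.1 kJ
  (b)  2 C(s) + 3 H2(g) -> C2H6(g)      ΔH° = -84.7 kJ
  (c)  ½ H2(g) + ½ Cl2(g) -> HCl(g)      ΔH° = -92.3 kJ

ΔH° = 27.4 kJ

(a) reversed (C2H5Cl(g) must end up as a reactant): +112.1 kJ
(b) as written (C2H6(g) already on the product side): -84.7 kJ
(c): not needed (HCl(g) appears nowhere else).
ΔH° = (-1)·(-112.1) + (1)·(-84.7) = 27.4 kJ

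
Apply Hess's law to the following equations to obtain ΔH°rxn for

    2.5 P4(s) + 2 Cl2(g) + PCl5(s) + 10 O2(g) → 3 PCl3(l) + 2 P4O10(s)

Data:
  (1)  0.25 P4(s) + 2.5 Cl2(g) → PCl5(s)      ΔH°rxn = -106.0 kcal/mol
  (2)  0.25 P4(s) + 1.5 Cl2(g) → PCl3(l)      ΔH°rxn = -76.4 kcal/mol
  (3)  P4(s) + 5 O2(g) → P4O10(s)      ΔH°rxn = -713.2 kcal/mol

ΔH°rxn = -1549.6 kcal/mol

(1) reversed: +106.0 kcal/mol
(2) × 3: (3)·(-76.4) = -229.2 kcal/mol
(3) × 2: (2)·(-713.2) = -1426.4 kcal/mol
Since enthalpy is a state function, ΔH°rxn = (-1)·(-106.0) + (3)·(-76.4) + (2)·(-713.2) = -1549.6 kcal/mol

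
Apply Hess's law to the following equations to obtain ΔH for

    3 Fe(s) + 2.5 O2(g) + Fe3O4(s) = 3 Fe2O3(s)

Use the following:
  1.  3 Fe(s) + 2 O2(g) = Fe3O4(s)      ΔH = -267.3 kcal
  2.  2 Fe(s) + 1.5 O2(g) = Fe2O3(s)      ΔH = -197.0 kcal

ΔH = -323.7 kcal

eq. 1 reversed (Fe3O4(s) must end up as a reactant): +267.3 kcal
eq. 2 × 3 (scale by 3 for the 3 Fe2O3(s)): (3)·(-197.0) = -591.0 kcal
ΔH = (-1)·(-267.3) + (3)·(-197.0) = -323.7 kcal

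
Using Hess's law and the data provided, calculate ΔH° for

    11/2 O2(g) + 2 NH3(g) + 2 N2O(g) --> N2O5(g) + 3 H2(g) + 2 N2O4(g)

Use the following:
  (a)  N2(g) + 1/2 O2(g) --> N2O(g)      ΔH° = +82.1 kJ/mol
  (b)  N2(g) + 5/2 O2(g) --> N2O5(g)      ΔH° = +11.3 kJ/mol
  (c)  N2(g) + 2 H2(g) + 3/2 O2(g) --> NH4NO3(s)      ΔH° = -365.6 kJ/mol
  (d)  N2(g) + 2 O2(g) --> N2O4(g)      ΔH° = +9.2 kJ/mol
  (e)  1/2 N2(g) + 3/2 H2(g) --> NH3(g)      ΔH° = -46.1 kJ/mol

ΔH° = -42.3 kJ/mol

(a) reversed and × 2 (reverse to put N2O(g) on the reactant side; scale by 2 for the 2 N2O(g)): (-2)·(+82.1) = -164.2 kJ/mol
(b) as written (N2O5(g) already on the product side): +11.3 kJ/mol
(c): not needed (NH4NO3(s) appears nowhere else).
(d) × 2 (×2 to match 2 N2O4(g) in the target): (2)·(+9.2) = +18.4 kJ/mol
(e) reversed and × 2 (NH3(g) must end up as a reactant; scale by 2 for the 2 NH3(g)): (-2)·(-46.1) = +92.2 kJ/mol
By Hess's law, ΔH° = (-2)·(+82.1) + (1)·(+11.3) + (2)·(+9.2) + (-2)·(-46.1) = -42.3 kJ/mol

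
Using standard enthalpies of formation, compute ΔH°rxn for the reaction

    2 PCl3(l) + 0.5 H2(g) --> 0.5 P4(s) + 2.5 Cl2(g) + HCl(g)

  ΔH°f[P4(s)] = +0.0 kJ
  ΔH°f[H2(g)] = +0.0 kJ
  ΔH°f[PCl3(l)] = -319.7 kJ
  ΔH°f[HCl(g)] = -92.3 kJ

ΔH°rxn = 547.1 kJ

Products: 1/2·(+0.0) + 5/2·(+0.0) + 1·(-92.3) = -92.3
Reactants: 2·(-319.7) + 1/2·(+0.0) = -639.4
ΔH°rxn = (-92.3) − (-639.4) = 547.1 kJ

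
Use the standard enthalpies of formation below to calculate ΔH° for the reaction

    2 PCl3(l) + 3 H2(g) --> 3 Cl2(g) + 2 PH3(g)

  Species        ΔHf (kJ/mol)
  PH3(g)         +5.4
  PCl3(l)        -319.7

ΔH°rxn = Σ nΔHf°(products) − Σ nΔHf°(reactants).
Products: 3·(+0.0) + 2·(+5.4) = +10.8
Reactants: 2·(-319.7) + 3·(+0.0) = -639.4
ΔH° = (+10.8) − (-639.4) = 650.2 kJ/mol

ΔH° = 650.2 kJ/mol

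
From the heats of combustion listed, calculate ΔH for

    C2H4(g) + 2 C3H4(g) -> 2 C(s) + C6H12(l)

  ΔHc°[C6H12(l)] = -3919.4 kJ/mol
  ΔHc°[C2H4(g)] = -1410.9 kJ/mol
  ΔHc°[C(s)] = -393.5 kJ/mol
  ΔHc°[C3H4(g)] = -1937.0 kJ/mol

ΔH = -578.5 kJ/mol

Using ΔH = Σ nΔHc°(reactants) − Σ nΔHc°(products):
= [1·(-1410.9) + 2·(-1937.0)] − [2·(-393.5) + 1·(-3919.4)]
= -578.5 kJ/mol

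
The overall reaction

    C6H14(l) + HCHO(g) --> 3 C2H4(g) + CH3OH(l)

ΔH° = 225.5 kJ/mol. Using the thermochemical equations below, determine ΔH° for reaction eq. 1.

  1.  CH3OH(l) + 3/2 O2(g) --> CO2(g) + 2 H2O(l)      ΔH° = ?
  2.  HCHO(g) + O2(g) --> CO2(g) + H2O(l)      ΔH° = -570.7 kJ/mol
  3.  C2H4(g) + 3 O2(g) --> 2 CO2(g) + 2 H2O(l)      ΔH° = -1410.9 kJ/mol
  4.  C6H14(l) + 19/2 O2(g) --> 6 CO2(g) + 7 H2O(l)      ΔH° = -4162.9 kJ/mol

ΔH° = -726.4 kJ/mol

eq. 1 reversed (CH3OH(l) must end up as a product): contributes −x
eq. 2 as written (HCHO(g) already on the reactant side): -570.7 kJ/mol
eq. 3 reversed and × 3 (C2H4(g) must end up as a product; ×3 to match 3 C2H4(g) in the target): (-3)·(-1410.9) = +4232.7 kJ/mol
eq. 4 as written (C6H14(l) already on the reactant side): -4162.9 kJ/mol
+225.5 = (-570.7) + (+4232.7) + (-4162.9) − x
x = (+225.5 − (-500.9)) / (-1) = -726.4 kJ/mol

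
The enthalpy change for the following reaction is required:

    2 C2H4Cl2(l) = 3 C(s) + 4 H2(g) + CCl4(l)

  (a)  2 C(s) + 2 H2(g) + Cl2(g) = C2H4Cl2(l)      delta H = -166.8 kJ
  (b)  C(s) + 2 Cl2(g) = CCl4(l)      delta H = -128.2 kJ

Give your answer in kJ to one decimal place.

delta H = 205.4 kJ

(a) reversed and × 2 (reverse to put C2H4Cl2(l) on the reactant side; ×2 to match 2 C2H4Cl2(l) in the target): (-2)·(-166.8) = +333.6 kJ
(b) as written (CCl4(l) already on the product side): -128.2 kJ
Summing the manipulated equations, delta H = (+333.6) + (-128.2) = 205.4 kJ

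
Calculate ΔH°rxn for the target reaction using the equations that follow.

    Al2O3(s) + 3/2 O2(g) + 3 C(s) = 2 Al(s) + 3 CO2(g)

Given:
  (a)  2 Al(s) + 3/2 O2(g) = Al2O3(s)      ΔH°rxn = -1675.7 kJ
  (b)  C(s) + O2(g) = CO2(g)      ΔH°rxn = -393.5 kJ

(a) reversed: +1675.7 kJ
(b) × 3: (3)·(-393.5) = -1180.5 kJ
By Hess's law, ΔH°rxn = (-1)·(-1675.7) + (3)·(-393.5) = 495.2 kJ

ΔH°rxn = 495.2 kJ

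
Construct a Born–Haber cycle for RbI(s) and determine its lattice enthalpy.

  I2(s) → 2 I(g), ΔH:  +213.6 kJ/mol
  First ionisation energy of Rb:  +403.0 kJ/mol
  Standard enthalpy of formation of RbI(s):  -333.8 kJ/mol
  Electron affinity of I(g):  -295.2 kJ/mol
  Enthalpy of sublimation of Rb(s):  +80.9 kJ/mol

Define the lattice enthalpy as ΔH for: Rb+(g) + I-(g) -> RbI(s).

U = -629.3 kJ/mol

ΔHf° = 1·ΔHsub + 1·(ΣIE) + 1/2·D(I2) + 1·EA + U
-333.8 = 1·(+80.9) + 1·(+403.0) + 1/2·(+213.6) + 1·(-295.2) + U
U = -333.8 − (+295.5) = -629.3 kJ/mol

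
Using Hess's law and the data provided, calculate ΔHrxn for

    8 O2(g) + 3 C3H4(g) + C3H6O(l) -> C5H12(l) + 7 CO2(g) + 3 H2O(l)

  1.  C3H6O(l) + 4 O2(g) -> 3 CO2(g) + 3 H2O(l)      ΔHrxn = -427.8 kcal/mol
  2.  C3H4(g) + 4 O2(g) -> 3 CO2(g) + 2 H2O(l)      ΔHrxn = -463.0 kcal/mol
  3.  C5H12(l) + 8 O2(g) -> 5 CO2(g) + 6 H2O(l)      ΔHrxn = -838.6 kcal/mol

eq. 1 as written: -427.8 kcal/mol
eq. 2 × 3: (3)·(-463.0) = -1389.0 kcal/mol
eq. 3 reversed: +838.6 kcal/mol
Combining the equations, ΔHrxn = (-427.8) + (-1389.0) + (+838.6) = -978.2 kcal/mol

ΔHrxn = -978.2 kcal/mol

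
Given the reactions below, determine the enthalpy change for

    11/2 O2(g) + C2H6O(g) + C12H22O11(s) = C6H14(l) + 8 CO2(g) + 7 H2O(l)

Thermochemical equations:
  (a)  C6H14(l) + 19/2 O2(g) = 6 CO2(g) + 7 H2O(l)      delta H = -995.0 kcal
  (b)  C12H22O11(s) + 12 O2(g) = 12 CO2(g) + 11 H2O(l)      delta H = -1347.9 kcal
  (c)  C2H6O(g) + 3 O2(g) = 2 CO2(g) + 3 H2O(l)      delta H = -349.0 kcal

(a) reversed: +995.0 kcal
(b) as written: -1347.9 kcal
(c) as written: -349.0 kcal
By Hess's law, delta H = (-1)·(-995.0) + (1)·(-1347.9) + (1)·(-349.0) = -701.9 kcal

delta H = -701.9 kcal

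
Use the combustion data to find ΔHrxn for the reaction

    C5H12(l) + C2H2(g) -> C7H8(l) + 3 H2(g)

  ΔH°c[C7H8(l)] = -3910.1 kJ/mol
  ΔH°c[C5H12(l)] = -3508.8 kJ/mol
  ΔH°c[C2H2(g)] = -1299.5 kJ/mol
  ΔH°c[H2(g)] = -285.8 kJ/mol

ΔHrxn = -40.8 kJ/mol

Using ΔH = Σ nΔHc°(reactants) − Σ nΔHc°(products):
= [1·(-3508.8) + 1·(-1299.5)] − [1·(-3910.1) + 3·(-285.8)]
= -40.8 kJ/mol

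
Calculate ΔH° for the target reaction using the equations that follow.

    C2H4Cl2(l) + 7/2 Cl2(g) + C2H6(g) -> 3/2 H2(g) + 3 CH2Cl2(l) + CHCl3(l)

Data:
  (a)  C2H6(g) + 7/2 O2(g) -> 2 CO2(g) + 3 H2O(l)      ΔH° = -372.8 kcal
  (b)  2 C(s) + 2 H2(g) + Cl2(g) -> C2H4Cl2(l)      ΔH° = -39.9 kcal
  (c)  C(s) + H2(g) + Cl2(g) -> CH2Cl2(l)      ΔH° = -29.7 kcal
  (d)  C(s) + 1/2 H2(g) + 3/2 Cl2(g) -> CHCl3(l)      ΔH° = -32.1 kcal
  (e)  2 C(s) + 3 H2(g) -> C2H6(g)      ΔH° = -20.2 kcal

(a): not needed.
(b) reversed: +39.9 kcal
(c) × 3: (3)·(-29.7) = -89.1 kcal
(d) as written: -32.1 kcal
(e) reversed: +20.2 kcal
Since enthalpy is a state function, ΔH° = (-1)·(-39.9) + (3)·(-29.7) + (1)·(-32.1) + (-1)·(-20.2) = -61.1 kcal

ΔH° = -61.1 kcal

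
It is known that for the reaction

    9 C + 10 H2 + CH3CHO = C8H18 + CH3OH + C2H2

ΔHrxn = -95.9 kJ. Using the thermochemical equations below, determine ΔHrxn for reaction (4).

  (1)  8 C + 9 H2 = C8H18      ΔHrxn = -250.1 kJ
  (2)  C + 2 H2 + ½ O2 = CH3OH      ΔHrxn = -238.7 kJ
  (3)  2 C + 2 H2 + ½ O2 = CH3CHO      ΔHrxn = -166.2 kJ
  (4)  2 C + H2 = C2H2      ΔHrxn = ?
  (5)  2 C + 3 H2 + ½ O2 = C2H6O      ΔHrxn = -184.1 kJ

ΔHrxn = 226.7 kJ

(1) as written: -250.1 kJ
(2) as written: -238.7 kJ
(3) reversed: +166.2 kJ
(4) as written: contributes x
(5): not needed.
-95.9 = (-250.1) + (-238.7) + (+166.2) + x
x = (-95.9 − (-322.6)) / (1) = 226.7 kJ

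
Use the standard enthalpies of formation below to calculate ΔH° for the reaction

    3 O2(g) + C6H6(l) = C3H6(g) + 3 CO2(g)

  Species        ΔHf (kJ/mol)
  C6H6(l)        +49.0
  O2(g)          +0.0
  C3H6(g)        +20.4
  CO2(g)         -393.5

Products: 1·(+20.4) + 3·(-393.5) = -1160.1
Reactants: 3·(+0.0) + 1·(+49.0) = +49.0
ΔH° = (-1160.1) − (+49.0) = -1209.1 kJ/mol

ΔH° = -1209.1 kJ/mol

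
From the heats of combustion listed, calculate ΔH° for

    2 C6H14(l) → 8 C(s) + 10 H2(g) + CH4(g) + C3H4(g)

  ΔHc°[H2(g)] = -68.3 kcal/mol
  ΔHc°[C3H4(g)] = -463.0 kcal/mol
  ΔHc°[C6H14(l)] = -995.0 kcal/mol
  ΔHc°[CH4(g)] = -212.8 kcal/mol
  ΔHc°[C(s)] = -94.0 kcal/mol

ΔH° = 120.8 kcal/mol

With combustion enthalpies, reactants minus products:
= [2·(-995.0)] − [8·(-94.0) + 10·(-68.3) + 1·(-212.8) + 1·(-463.0)]
= 120.8 kcal/mol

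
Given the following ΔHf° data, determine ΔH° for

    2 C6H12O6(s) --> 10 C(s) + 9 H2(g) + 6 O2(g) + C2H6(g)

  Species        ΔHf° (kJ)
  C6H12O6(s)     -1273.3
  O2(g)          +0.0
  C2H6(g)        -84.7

Products: 10·(+0.0) + 9·(+0.0) + 6·(+0.0) + 1·(-84.7) = -84.7
Reactants: 2·(-1273.3) = -2546.6
ΔH° = (-84.7) − (-2546.6) = 2461.9 kJ

ΔH° = 2461.9 kJ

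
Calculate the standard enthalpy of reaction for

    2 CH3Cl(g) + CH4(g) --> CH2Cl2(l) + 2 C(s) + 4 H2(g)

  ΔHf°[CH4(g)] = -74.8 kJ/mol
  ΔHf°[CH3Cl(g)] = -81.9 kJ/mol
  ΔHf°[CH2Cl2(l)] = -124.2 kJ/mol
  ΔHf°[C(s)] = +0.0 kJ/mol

ΔH° = 114.4 kJ/mol

Products: 1·(-124.2) + 2·(+0.0) + 4·(+0.0) = -124.2
Reactants: 2·(-81.9) + 1·(-74.8) = -238.6
ΔH° = (-124.2) − (-238.6) = 114.4 kJ/mol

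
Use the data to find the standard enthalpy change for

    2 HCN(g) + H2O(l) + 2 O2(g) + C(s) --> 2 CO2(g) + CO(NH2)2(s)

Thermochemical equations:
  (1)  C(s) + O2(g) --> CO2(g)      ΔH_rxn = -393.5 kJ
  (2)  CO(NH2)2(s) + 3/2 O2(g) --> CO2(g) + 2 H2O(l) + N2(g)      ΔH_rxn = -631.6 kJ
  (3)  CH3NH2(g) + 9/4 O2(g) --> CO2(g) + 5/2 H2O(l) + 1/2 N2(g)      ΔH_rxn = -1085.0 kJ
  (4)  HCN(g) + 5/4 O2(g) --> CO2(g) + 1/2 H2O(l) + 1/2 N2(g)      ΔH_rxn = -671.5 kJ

ΔH_rxn = -1104.9 kJ

(1) as written: -393.5 kJ
(2) reversed: +631.6 kJ
(3): not needed.
(4) × 2: (2)·(-671.5) = -1343.0 kJ
Summing the manipulated equations, ΔH_rxn = (1)·(-393.5) + (-1)·(-631.6) + (2)·(-671.5) = -1104.9 kJ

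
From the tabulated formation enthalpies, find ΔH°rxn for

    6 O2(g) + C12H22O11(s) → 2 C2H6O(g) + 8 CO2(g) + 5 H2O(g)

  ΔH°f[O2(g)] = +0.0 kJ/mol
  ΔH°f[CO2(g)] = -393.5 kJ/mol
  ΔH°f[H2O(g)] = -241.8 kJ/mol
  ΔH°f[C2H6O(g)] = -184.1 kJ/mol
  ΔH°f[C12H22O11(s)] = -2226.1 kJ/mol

Products: 2·(-184.1) + 8·(-393.5) + 5·(-241.8) = -4725.2
Reactants: 6·(+0.0) + 1·(-2226.1) = -2226.1
ΔH°rxn = (-4725.2) − (-2226.1) = -2499.1 kJ/mol

ΔH°rxn = -2499.1 kJ/mol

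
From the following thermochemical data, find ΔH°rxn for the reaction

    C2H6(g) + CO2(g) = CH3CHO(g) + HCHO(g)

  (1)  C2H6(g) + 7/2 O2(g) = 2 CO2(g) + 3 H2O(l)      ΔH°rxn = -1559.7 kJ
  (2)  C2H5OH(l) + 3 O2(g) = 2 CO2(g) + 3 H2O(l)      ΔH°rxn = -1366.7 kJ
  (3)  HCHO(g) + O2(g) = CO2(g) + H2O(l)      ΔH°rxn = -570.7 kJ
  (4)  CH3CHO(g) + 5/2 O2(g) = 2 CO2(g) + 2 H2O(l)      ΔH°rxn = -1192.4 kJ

(1) as written: -1559.7 kJ
(2): not needed.
(3) reversed: +570.7 kJ
(4) reversed: +1192.4 kJ
ΔH°rxn = (1)·(-1559.7) + (-1)·(-570.7) + (-1)·(-1192.4) = 203.4 kJ

ΔH°rxn = 203.4 kJ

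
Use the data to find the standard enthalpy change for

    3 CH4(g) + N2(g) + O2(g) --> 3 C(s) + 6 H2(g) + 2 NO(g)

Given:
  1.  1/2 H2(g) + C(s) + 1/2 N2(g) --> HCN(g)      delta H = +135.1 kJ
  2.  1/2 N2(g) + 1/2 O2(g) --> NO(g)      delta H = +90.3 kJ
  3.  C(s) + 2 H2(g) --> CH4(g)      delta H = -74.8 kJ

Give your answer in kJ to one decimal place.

delta H = 405.0 kJ

eq. 1: not needed (HCN(g) appears nowhere else).
eq. 2 × 2 (scale by 2 for the 2 NO(g)): (2)·(+90.3) = +180.6 kJ
eq. 3 reversed and × 3 (CH4(g) must end up as a reactant; ×3 to match 3 CH4(g) in the target): (-3)·(-74.8) = +224.4 kJ
Summing the manipulated equations, delta H = (2)·(+90.3) + (-3)·(-74.8) = 405.0 kJ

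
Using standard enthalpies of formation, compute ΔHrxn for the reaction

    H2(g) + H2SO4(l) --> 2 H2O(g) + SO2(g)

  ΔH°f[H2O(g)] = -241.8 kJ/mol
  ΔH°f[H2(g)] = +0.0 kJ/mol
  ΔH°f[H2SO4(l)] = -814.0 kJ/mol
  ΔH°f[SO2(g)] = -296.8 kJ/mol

ΔHrxn = 33.6 kJ/mol

Products: 2·(-241.8) + 1·(-296.8) = -780.4
Reactants: 1·(+0.0) + 1·(-814.0) = -814.0
ΔHrxn = (-780.4) − (-814.0) = 33.6 kJ/mol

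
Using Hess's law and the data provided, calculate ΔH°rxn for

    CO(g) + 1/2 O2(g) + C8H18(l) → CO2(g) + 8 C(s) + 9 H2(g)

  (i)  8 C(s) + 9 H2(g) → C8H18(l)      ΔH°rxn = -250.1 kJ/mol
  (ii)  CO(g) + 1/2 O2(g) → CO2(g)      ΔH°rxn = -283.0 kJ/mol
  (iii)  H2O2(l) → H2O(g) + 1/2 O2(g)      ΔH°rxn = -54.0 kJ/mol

(i) reversed (C8H18(l) must end up as a reactant): +250.1 kJ/mol
(ii) as written (CO(g) already on the reactant side): -283.0 kJ/mol
(iii): not needed (H2O(g) appears nowhere else).
ΔH°rxn = (-1)·(-250.1) + (1)·(-283.0) = -32.9 kJ/mol

ΔH°rxn = -32.9 kJ/mol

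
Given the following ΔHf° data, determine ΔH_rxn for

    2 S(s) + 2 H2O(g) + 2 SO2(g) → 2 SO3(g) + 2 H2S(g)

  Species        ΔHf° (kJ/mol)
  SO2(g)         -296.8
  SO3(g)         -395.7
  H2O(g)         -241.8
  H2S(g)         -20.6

Products: 2·(-395.7) + 2·(-20.6) = -832.6
Reactants: 2·(+0.0) + 2·(-241.8) + 2·(-296.8) = -1077.2
ΔH_rxn = (-832.6) − (-1077.2) = 244.6 kJ/mol

ΔH_rxn = 244.6 kJ/mol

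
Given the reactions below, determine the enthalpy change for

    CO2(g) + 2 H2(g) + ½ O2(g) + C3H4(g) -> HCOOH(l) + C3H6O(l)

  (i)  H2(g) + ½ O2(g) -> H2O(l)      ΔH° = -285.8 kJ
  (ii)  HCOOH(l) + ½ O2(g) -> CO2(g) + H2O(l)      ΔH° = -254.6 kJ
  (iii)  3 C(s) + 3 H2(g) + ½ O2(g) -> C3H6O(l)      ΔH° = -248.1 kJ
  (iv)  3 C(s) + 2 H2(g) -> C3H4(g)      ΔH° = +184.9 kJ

(i) as written: -285.8 kJ
(ii) reversed (HCOOH(l) must end up as a product): +254.6 kJ
(iii) as written (C3H6O(l) already on the product side): -248.1 kJ
(iv) reversed (reverse to put C3H4(g) on the reactant side): -184.9 kJ
Summing the manipulated equations, ΔH° = (1)·(-285.8) + (-1)·(-254.6) + (1)·(-248.1) + (-1)·(+184.9) = -464.2 kJ

ΔH° = -464.2 kJ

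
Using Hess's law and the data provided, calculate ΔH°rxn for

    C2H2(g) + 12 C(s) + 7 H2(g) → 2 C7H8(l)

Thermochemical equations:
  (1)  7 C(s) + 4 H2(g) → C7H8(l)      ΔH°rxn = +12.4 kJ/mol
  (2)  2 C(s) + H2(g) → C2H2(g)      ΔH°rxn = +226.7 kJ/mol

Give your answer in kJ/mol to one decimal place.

ΔH°rxn = -201.9 kJ/mol

(1) × 2: (2)·(+12.4) = +24.8 kJ/mol
(2) reversed: -226.7 kJ/mol
Summing the manipulated equations, ΔH°rxn = (2)·(+12.4) + (-1)·(+226.7) = -201.9 kJ/mol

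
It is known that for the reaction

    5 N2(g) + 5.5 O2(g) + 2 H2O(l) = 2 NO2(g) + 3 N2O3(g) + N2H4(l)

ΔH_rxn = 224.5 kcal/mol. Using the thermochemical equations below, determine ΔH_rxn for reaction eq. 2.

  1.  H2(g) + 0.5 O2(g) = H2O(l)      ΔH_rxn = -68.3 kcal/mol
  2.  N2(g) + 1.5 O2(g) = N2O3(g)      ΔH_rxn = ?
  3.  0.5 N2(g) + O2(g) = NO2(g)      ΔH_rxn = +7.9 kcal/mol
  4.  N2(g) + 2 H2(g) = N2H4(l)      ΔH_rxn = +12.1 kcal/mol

ΔH_rxn = 20.0 kcal/mol

eq. 1 reversed and × 2: (-2)·(-68.3) = +136.6 kcal/mol
eq. 2 × 3: contributes 3·x
eq. 3 × 2: (2)·(+7.9) = +15.8 kcal/mol
eq. 4 as written: +12.1 kcal/mol
+224.5 = (+136.6) + (+15.8) + (+12.1) + 3·x
x = (+224.5 − (+164.5)) / (3) = 20.0 kcal/mol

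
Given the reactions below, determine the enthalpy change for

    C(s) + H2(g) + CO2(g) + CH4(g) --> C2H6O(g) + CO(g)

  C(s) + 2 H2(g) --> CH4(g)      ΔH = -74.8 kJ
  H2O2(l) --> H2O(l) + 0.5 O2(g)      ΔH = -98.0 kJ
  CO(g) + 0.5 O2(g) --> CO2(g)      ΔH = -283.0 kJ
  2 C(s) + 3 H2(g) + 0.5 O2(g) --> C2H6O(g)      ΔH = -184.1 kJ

equation 1 reversed (reverse to put CH4(g) on the reactant side): +74.8 kJ
equation 2: not needed (H2O2(l) appears nowhere else).
equation 3 reversed (CO(g) must end up as a product): +283.0 kJ
equation 4 as written (C2H6O(g) already on the product side): -184.1 kJ
Combining the equations, ΔH = (+74.8) + (+283.0) + (-184.1) = 173.7 kJ

ΔH = 173.7 kJ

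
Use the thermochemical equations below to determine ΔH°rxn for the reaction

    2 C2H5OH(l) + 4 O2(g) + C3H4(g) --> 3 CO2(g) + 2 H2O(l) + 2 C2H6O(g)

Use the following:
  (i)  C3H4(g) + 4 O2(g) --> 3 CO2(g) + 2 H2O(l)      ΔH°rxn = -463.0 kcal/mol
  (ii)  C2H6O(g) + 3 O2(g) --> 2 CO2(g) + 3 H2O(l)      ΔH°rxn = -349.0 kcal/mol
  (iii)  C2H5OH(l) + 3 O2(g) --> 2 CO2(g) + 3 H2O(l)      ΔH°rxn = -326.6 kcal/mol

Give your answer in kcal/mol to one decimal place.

ΔH°rxn = -418.2 kcal/mol

(i) as written: -463.0 kcal/mol
(ii) reversed and × 2: (-2)·(-349.0) = +698.0 kcal/mol
(iii) × 2: (2)·(-326.6) = -653.2 kcal/mol
ΔH°rxn = (1)·(-463.0) + (-2)·(-349.0) + (2)·(-326.6) = -418.2 kcal/mol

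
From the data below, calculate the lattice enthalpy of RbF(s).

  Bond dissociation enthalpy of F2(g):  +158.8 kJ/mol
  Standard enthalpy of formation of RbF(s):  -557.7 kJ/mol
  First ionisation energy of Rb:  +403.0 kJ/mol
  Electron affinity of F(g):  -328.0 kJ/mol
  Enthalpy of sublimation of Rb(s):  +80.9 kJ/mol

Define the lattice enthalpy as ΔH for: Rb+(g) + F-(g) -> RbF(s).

ΔHf° = 1·ΔHsub + 1·(ΣIE) + 1/2·D(F2) + 1·EA + U
-557.7 = 1·(+80.9) + 1·(+403.0) + 1/2·(+158.8) + 1·(-328.0) + U
U = -557.7 − (+235.3) = -793.0 kJ/mol

U = -793.0 kJ/mol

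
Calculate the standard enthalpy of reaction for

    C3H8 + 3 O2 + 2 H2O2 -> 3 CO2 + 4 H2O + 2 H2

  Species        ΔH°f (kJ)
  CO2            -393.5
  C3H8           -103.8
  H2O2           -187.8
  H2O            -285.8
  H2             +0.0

ΔH° = -1844.3 kJ

Products: 3·(-393.5) + 4·(-285.8) + 2·(+0.0) = -2323.7
Reactants: 1·(-103.8) + 3·(+0.0) + 2·(-187.8) = -479.4
ΔH° = (-2323.7) − (-479.4) = -1844.3 kJ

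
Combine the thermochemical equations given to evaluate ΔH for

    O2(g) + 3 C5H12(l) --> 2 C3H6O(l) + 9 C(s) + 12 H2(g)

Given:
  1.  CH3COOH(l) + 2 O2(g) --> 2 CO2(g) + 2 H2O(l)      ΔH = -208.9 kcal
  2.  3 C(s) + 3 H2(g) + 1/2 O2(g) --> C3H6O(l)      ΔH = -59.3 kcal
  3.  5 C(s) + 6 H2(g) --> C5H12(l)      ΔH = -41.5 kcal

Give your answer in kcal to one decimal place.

eq. 1: not needed.
eq. 2 × 2: (2)·(-59.3) = -118.6 kcal
eq. 3 reversed and × 3: (-3)·(-41.5) = +124.5 kcal
Since enthalpy is a state function, ΔH = (-118.6) + (+124.5) = 5.9 kcal

ΔH = 5.9 kcal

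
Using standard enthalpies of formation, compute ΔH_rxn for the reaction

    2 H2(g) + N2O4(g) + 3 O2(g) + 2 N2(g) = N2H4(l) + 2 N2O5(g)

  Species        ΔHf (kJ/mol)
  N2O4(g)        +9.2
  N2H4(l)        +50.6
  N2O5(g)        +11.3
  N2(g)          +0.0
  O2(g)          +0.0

Products: 1·(+50.6) + 2·(+11.3) = +73.2
Reactants: 2·(+0.0) + 1·(+9.2) + 3·(+0.0) + 2·(+0.0) = +9.2
ΔH_rxn = (+73.2) − (+9.2) = 64.0 kJ/mol

ΔH_rxn = 64.0 kJ/mol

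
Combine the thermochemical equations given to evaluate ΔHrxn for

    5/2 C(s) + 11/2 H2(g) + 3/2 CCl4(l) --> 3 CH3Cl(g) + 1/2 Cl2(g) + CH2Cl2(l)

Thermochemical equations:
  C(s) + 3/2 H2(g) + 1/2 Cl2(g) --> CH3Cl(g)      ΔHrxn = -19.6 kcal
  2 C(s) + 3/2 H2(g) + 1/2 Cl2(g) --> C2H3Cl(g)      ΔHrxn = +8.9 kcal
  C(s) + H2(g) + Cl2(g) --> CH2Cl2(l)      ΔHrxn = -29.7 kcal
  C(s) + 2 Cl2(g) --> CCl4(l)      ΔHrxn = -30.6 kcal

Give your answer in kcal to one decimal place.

equation 1 × 3: (3)·(-19.6) = -58.8 kcal
equation 2: not needed.
equation 3 as written: -29.7 kcal
equation 4 reversed and × 3/2: (-3/2)·(-30.6) = +45.9 kcal
By Hess's law, ΔHrxn = (-58.8) + (-29.7) + (+45.9) = -42.6 kcal

ΔHrxn = -42.6 kcal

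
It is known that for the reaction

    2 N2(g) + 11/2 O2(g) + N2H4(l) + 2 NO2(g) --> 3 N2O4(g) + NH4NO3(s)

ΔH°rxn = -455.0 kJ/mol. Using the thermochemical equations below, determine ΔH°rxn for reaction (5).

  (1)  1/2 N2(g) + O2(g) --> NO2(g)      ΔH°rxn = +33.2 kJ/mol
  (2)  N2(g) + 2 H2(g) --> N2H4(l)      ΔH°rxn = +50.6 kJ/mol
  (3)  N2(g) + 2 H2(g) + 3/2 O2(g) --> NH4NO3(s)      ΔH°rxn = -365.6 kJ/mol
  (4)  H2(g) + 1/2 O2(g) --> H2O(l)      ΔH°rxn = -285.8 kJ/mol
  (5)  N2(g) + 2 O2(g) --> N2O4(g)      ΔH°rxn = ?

(1) reversed and × 2: (-2)·(+33.2) = -66.4 kJ/mol
(2) reversed: -50.6 kJ/mol
(3) as written: -365.6 kJ/mol
(4): not needed.
(5) × 3: contributes 3·x
-455.0 = (-66.4) + (-50.6) + (-365.6) + 3·x
x = (-455.0 − (-482.6)) / (3) = 9.2 kJ/mol

ΔH°rxn = 9.2 kJ/mol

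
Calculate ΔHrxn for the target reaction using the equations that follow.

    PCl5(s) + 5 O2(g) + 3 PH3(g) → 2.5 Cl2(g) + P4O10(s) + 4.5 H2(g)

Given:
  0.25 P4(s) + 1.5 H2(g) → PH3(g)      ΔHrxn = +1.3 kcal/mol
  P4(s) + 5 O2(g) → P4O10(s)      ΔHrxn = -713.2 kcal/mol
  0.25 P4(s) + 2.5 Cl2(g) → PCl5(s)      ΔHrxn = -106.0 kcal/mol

ΔHrxn = -611.1 kcal/mol

equation 1 reversed and × 3: (-3)·(+1.3) = -3.9 kcal/mol
equation 2 as written: -713.2 kcal/mol
equation 3 reversed: +106.0 kcal/mol
Summing the manipulated equations, ΔHrxn = (-3)·(+1.3) + (1)·(-713.2) + (-1)·(-106.0) = -611.1 kcal/mol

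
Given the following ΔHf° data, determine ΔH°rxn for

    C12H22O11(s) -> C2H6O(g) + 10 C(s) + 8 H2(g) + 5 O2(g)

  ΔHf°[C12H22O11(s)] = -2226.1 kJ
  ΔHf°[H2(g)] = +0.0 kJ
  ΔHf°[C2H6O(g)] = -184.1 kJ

ΔH°rxn = 2042.0 kJ

ΔH°rxn = Σ nΔHf°(products) − Σ nΔHf°(reactants).
Products: 1·(-184.1) + 10·(+0.0) + 8·(+0.0) + 5·(+0.0) = -184.1
Reactants: 1·(-2226.1) = -2226.1
ΔH°rxn = (-184.1) − (-2226.1) = 2042.0 kJ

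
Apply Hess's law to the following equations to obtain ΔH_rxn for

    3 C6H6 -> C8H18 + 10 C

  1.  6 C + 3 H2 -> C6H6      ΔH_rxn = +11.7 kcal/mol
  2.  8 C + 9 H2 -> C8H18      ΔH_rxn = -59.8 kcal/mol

ΔH_rxn = -94.9 kcal/mol

eq. 1 reversed and × 3 (reverse to put C6H6 on the reactant side; ×3 to match 3 C6H6 in the target): (-3)·(+11.7) = -35.1 kcal/mol
eq. 2 as written (C8H18 already on the product side): -59.8 kcal/mol
ΔH_rxn = (-35.1) + (-59.8) = -94.9 kcal/mol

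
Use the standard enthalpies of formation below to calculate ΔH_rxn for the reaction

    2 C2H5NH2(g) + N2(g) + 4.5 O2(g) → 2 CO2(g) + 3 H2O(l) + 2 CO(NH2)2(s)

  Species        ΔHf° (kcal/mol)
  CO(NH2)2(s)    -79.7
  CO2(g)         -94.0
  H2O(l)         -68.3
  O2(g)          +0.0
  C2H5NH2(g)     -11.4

ΔH_rxn = -529.5 kcal/mol

Products: 2·(-94.0) + 3·(-68.3) + 2·(-79.7) = -552.3
Reactants: 2·(-11.4) + 1·(+0.0) + 9/2·(+0.0) = -22.8
ΔH_rxn = (-552.3) − (-22.8) = -529.5 kcal/mol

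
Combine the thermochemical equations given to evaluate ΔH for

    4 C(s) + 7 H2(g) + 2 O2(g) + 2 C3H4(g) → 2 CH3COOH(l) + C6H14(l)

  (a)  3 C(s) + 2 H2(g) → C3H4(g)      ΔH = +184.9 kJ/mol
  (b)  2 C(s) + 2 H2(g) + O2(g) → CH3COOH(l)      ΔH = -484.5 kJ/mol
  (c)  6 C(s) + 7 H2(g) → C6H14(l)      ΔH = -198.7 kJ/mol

(a) reversed and × 2: (-2)·(+184.9) = -369.8 kJ/mol
(b) × 2: (2)·(-484.5) = -969.0 kJ/mol
(c) as written: -198.7 kJ/mol
ΔH = (-369.8) + (-969.0) + (-198.7) = -1537.5 kJ/mol

ΔH = -1537.5 kJ/mol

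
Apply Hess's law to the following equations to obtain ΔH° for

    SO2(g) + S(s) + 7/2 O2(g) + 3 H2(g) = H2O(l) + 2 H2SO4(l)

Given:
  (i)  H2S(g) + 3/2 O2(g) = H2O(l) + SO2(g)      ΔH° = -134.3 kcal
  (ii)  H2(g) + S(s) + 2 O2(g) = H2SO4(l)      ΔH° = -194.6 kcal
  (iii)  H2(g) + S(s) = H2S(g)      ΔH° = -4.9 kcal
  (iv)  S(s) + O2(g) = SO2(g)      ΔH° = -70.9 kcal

(i) as written: -134.3 kcal
(ii) × 2: (2)·(-194.6) = -389.2 kcal
(iii) as written: -4.9 kcal
(iv) reversed and × 2: (-2)·(-70.9) = +141.8 kcal
ΔH° = (-134.3) + (-389.2) + (-4.9) + (+141.8) = -386.6 kcal

ΔH° = -386.6 kcal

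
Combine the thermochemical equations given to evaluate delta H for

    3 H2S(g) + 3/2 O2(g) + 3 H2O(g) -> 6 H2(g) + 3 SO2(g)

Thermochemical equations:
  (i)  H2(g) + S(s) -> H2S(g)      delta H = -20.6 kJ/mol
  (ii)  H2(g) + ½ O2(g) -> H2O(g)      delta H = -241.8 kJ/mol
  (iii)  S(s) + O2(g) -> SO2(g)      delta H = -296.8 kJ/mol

delta H = -103.2 kJ/mol

(i) reversed and × 3: (-3)·(-20.6) = +61.8 kJ/mol
(ii) reversed and × 3: (-3)·(-241.8) = +725.4 kJ/mol
(iii) × 3: (3)·(-296.8) = -890.4 kJ/mol
Since enthalpy is a state function, delta H = (-3)·(-20.6) + (-3)·(-241.8) + (3)·(-296.8) = -103.2 kJ/mol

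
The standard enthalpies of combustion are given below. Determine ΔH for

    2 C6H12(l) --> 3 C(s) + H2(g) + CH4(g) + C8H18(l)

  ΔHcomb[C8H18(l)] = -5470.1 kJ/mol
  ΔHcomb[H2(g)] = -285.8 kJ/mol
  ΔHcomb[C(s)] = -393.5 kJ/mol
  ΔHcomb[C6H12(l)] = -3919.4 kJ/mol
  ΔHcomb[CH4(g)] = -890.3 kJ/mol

ΔH = -12.1 kJ/mol

Using ΔH = Σ nΔHc°(reactants) − Σ nΔHc°(products):
= [2·(-3919.4)] − [3·(-393.5) + 1·(-285.8) + 1·(-890.3) + 1·(-5470.1)]
= -12.1 kJ/mol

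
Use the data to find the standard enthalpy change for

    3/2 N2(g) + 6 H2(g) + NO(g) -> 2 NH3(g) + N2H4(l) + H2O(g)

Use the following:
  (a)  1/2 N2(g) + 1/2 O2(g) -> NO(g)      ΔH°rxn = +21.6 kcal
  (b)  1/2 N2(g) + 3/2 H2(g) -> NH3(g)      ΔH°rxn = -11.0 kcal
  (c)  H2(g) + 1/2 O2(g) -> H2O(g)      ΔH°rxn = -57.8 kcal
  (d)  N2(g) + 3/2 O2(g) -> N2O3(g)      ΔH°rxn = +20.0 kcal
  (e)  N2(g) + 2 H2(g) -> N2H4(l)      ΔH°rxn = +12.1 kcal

(a) reversed: -21.6 kcal
(b) × 2: (2)·(-11.0) = -22.0 kcal
(c) as written: -57.8 kcal
(d): not needed.
(e) as written: +12.1 kcal
Since enthalpy is a state function, ΔH°rxn = (-1)·(+21.6) + (2)·(-11.0) + (1)·(-57.8) + (1)·(+12.1) = -89.3 kcal

ΔH°rxn = -89.3 kcal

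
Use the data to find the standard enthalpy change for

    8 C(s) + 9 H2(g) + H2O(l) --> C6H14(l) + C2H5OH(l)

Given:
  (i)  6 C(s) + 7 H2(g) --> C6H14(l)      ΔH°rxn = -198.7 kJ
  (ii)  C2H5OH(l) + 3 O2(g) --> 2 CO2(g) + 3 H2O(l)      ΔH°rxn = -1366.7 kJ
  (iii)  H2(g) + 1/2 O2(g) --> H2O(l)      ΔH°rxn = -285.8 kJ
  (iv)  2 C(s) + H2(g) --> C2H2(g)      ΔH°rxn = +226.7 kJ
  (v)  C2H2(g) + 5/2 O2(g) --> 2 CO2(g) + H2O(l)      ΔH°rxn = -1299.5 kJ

ΔH°rxn = -190.6 kJ

(i) as written (C6H14(l) already on the product side): -198.7 kJ
(ii) reversed (C2H5OH(l) must end up as a product): +1366.7 kJ
(iii) as written: -285.8 kJ
(iv) as written: +226.7 kJ
(v) as written: -1299.5 kJ
Since enthalpy is a state function, ΔH°rxn = (1)·(-198.7) + (-1)·(-1366.7) + (1)·(-285.8) + (1)·(+226.7) + (1)·(-1299.5) = -190.6 kJ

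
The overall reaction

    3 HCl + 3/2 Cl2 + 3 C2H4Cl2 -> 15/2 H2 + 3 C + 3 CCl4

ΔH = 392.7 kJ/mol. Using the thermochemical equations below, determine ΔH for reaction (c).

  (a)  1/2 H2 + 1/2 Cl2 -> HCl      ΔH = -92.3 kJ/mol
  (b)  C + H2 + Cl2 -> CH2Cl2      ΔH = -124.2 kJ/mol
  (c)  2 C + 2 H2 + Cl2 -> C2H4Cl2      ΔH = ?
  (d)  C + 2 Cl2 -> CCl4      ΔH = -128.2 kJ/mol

ΔH = -166.8 kJ/mol

(a) reversed and × 3 (HCl must end up as a reactant; scale by 3 for the 3 HCl): (-3)·(-92.3) = +276.9 kJ/mol
(b): not needed (CH2Cl2 appears nowhere else).
(c) reversed and × 3 (reverse to put C2H4Cl2 on the reactant side; scale by 3 for the 3 C2H4Cl2): contributes −3·x
(d) × 3 (scale by 3 for the 3 CCl4): (3)·(-128.2) = -384.6 kJ/mol
+392.7 = (+276.9) + (-384.6) − 3·x
x = (+392.7 − (-107.7)) / (-3) = -166.8 kJ/mol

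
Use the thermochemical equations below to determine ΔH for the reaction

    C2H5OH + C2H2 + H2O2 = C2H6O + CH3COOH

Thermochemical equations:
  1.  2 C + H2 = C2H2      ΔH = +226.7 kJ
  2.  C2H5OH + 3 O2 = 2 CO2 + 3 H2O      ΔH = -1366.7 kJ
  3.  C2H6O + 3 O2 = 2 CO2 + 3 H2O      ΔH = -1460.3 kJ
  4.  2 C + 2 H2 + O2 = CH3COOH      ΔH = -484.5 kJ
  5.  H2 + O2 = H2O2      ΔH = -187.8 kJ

eq. 1 reversed (C2H2 must end up as a reactant): -226.7 kJ
eq. 2 as written (C2H5OH already on the reactant side): -1366.7 kJ
eq. 3 reversed (C2H6O must end up as a product): +1460.3 kJ
eq. 4 as written (CH3COOH already on the product side): -484.5 kJ
eq. 5 reversed (reverse to put H2O2 on the reactant side): +187.8 kJ
ΔH = (-1)·(+226.7) + (1)·(-1366.7) + (-1)·(-1460.3) + (1)·(-484.5) + (-1)·(-187.8) = -429.8 kJ

ΔH = -429.8 kJ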